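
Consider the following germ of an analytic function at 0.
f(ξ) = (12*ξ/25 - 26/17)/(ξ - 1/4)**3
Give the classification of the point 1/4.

The point is a pole of order 3.

The denominator factor ξ - 1/4 vanishes at 1/4 and appears to the power 3; the numerator there equals -599/425, nonzero, and no other factor vanishes.
Hence a pole whose order is the multiplicity, 3.


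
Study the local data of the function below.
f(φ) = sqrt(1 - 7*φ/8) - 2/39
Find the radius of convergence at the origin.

The radius of convergence is 8/7.

Branch term (1)*sqrt(1 - φ/(8/7)): its argument vanishes at φ = 8/7, a square-root branch point, modulus 8/7.
The radius of convergence is the smallest modulus among the singular points: 8/7.


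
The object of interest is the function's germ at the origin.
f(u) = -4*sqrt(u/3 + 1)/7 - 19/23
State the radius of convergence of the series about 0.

The radius of convergence is 3.

Branch term (-4/7)*sqrt(1 - u/(-3)): its argument vanishes at u = -3, a square-root branch point, modulus 3.
The radius of convergence is the smallest modulus among the singular points: 3.


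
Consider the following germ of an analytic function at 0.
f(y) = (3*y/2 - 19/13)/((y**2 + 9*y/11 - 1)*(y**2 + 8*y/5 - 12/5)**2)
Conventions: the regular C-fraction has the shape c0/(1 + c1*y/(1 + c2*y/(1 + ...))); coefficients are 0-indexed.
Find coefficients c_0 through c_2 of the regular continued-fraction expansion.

Taylor coefficients (expand at 0): a_0 = 475/1872, a_1 = 35275/123552, a_2 = 29300/42471.
c0 = a_0 = 475/1872. Peel one level at a time: if S = 1 + c*y/S' with S'(0) = 1, then c is the y-coefficient of S and S' = c*y/(S - 1).
S_1 = c0/f = 1 + (-1411/1254)*y + (-207685/142956)*y^2 + ...; c1 = -1411/1254.
S_2 = c1*y/(S_1 - 1) = 1 + (-207685/160854)*y + ...; c2 = -207685/160854.

The regular C-fraction coefficients are [475/1872, -1411/1254, -207685/160854].


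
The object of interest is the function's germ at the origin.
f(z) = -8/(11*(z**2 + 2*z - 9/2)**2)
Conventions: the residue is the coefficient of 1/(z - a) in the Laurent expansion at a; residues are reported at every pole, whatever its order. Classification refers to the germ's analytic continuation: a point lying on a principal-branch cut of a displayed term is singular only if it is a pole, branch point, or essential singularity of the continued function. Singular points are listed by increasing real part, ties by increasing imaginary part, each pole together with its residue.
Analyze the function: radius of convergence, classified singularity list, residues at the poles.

Radius of convergence at 0: -1 + (1/2)*sqrt(22).
At -1 - (1/2)*sqrt(22): a pole of order 2; residue -(4/1331)*sqrt(22).
At -1 + (1/2)*sqrt(22): a pole of order 2; residue (4/1331)*sqrt(22).

Denominator factor (z**2 + 2*z - 9/2)^2: discriminant 22, real irrational roots -1 + (1/2)*sqrt(22) and -1 - (1/2)*sqrt(22); poles of order 2, moduli -1 + (1/2)*sqrt(22) and 1 + (1/2)*sqrt(22).
The radius of convergence is the smallest modulus among the singular points: -1 + (1/2)*sqrt(22).
The factor z**2 + 2*z - 9/2 splits as (z - a)(z - a') with a = -1 - (1/2)*sqrt(22), a' = -1 + (1/2)*sqrt(22). At the order-2 pole a set g(z) = (z - a)^2*f(z) = [-8/11] / (z - a')^2.
Order-2 pole: residue = g'(a); g'(-1 - (1/2)*sqrt(22)) = -(4/1331)*sqrt(22), so the residue is -(4/1331)*sqrt(22).
The factor z**2 + 2*z - 9/2 splits as (z - a)(z - a') with a = -1 + (1/2)*sqrt(22), a' = -1 - (1/2)*sqrt(22). At the order-2 pole a set g(z) = (z - a)^2*f(z) = [-8/11] / (z - a')^2.
Order-2 pole: residue = g'(a); g'(-1 + (1/2)*sqrt(22)) = (4/1331)*sqrt(22), so the residue is (4/1331)*sqrt(22).
List the singular points by increasing real part (a conjugate pair: the negative imaginary part first).


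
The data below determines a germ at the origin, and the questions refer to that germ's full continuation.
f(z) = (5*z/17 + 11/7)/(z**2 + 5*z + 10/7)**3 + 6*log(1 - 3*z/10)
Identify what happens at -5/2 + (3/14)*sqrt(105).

The denominator factor z**2 + 5*z + 10/7 vanishes at -5/2 + (3/14)*sqrt(105) and appears to the power 3; the numerator there equals 199/238 + (15/238)*sqrt(105), nonzero, and no other factor vanishes.
The branch terms are analytic at this point.
Hence a pole whose order is the multiplicity, 3.

The point is a pole of order 3.


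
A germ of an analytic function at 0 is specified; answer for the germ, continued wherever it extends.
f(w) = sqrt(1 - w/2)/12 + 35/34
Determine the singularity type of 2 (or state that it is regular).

The point is an algebraic (square-root) branch point.

The term (1/12)*sqrt(1 - w/(2)) has argument 1 - 2/(2) = 0 at 2: a square-root (algebraic, two-sheeted) branch point; the remaining terms are analytic or single-valued there.


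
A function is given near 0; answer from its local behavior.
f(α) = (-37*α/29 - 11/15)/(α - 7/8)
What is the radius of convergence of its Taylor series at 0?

The radius of convergence is 7/8.

Denominator factor (α - 7/8): pole of order 1 at 7/8, modulus 7/8.
The radius of convergence is the smallest modulus among the singular points: 7/8.


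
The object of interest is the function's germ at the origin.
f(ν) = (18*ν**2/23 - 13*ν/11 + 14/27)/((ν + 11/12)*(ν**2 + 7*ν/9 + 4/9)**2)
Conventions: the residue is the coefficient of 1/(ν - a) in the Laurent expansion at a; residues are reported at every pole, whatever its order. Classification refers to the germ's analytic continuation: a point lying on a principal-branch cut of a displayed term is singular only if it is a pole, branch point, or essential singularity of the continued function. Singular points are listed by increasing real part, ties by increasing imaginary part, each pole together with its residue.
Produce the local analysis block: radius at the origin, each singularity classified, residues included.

Radius of convergence at 0: 2/3.
At -11/12: a pole of order 1; residue 9698400/1403207.
At (-7/18) - ((1/18)*sqrt(95))*i: a pole of order 2; residue (-4849200/1403207) + ((1326348/4061915)*sqrt(95))*i.
At (-7/18) + ((1/18)*sqrt(95))*i: a pole of order 2; residue (-4849200/1403207) - ((1326348/4061915)*sqrt(95))*i.

Denominator factor (ν + 11/12): pole of order 1 at -11/12, modulus 11/12.
Denominator factor (ν**2 + 7*ν/9 + 4/9)^2: discriminant -95/81, complex-conjugate roots (-7/18) + ((1/18)*sqrt(95))*i and (-7/18) - ((1/18)*sqrt(95))*i; poles of order 2, moduli 2/3 and 2/3.
The radius of convergence is the smallest modulus among the singular points: 2/3.
At the order-1 pole -11/12 set g(ν) = (ν - (-11/12))*f(ν) = (18*ν**2/23 - 13*ν/11 + 14/27)/(ν**2 + 7*ν/9 + 4/9)**2.
Simple pole: residue = g(a) at a = -11/12, which is 9698400/1403207.
The factor ν**2 + 7*ν/9 + 4/9 splits as (ν - a)(ν - a') with a = (-7/18) - ((1/18)*sqrt(95))*i, a' = (-7/18) + ((1/18)*sqrt(95))*i. At the order-2 pole a set g(ν) = (ν - a)^2*f(ν) = [(18*ν**2/23 - 13*ν/11 + 14/27)/(ν + 11/12)] / (ν - a')^2.
Order-2 pole: residue = g'(a); g'((-7/18) - ((1/18)*sqrt(95))*i) = (-4849200/1403207) + ((1326348/4061915)*sqrt(95))*i, so the residue is (-4849200/1403207) + ((1326348/4061915)*sqrt(95))*i.
The factor ν**2 + 7*ν/9 + 4/9 splits as (ν - a)(ν - a') with a = (-7/18) + ((1/18)*sqrt(95))*i, a' = (-7/18) - ((1/18)*sqrt(95))*i. At the order-2 pole a set g(ν) = (ν - a)^2*f(ν) = [(18*ν**2/23 - 13*ν/11 + 14/27)/(ν + 11/12)] / (ν - a')^2.
Order-2 pole: residue = g'(a); g'((-7/18) + ((1/18)*sqrt(95))*i) = (-4849200/1403207) - ((1326348/4061915)*sqrt(95))*i, so the residue is (-4849200/1403207) - ((1326348/4061915)*sqrt(95))*i.
List the singular points by increasing real part (a conjugate pair: the negative imaginary part first).


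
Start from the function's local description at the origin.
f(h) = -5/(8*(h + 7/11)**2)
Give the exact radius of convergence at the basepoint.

Denominator factor (h + 7/11)^2: pole of order 2 at -7/11, modulus 7/11.
The radius of convergence is the smallest modulus among the singular points: 7/11.

The radius of convergence is 7/11.


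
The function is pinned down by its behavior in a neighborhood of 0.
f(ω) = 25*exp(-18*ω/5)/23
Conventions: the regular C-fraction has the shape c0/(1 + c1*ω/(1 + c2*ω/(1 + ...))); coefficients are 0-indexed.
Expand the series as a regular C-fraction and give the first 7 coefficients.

Taylor coefficients (expand at 0): a_0 = 25/23, a_1 = -90/23, a_2 = 162/23, a_3 = -972/115, a_4 = 4374/575, a_5 = -78732/14375, a_6 = 236196/71875.
c0 = a_0 = 25/23. Peel one level at a time: if S = 1 + c*ω/S' with S'(0) = 1, then c is the ω-coefficient of S and S' = c*ω/(S - 1).
S_1 = c0/f = 1 + (18/5)*ω + (162/25)*ω^2 + ...; c1 = 18/5.
S_2 = c1*ω/(S_1 - 1) = 1 + (-9/5)*ω + (27/25)*ω^2 + ...; c2 = -9/5.
S_3 = c2*ω/(S_2 - 1) = 1 + (3/5)*ω + (9/25)*ω^2 + ...; c3 = 3/5.
S_4 = c3*ω/(S_3 - 1) = 1 + (-3/5)*ω + (27/125)*ω^2 + ...; c4 = -3/5.
S_5 = c4*ω/(S_4 - 1) = 1 + (9/25)*ω + (81/625)*ω^2 + ...; c5 = 9/25.
S_6 = c5*ω/(S_5 - 1) = 1 + (-9/25)*ω + ...; c6 = -9/25.

The regular C-fraction coefficients are [25/23, 18/5, -9/5, 3/5, -3/5, 9/25, -9/25].


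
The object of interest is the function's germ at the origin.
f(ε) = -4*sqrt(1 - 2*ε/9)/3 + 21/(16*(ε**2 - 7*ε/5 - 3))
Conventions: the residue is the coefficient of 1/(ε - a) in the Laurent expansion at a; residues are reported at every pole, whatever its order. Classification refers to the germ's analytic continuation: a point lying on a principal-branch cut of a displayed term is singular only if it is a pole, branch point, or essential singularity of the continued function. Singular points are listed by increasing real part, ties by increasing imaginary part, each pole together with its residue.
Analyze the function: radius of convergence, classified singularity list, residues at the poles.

Radius of convergence at 0: -7/10 + (1/10)*sqrt(349).
At 7/10 - (1/10)*sqrt(349): a pole of order 1; residue -(105/5584)*sqrt(349).
At 7/10 + (1/10)*sqrt(349): a pole of order 1; residue (105/5584)*sqrt(349).
At 9/2: an algebraic (square-root) branch point.

Denominator factor (ε**2 - 7*ε/5 - 3): discriminant 349/25, real irrational roots 7/10 + (1/10)*sqrt(349) and 7/10 - (1/10)*sqrt(349); poles of order 1, moduli 7/10 + (1/10)*sqrt(349) and -7/10 + (1/10)*sqrt(349).
Branch term (-4/3)*sqrt(1 - ε/(9/2)): its argument vanishes at ε = 9/2, a square-root branch point, modulus 9/2.
The radius of convergence is the smallest modulus among the singular points: -7/10 + (1/10)*sqrt(349).
The branch term is analytic at 7/10 - (1/10)*sqrt(349) and contributes nothing to the residue; only the rational part matters.
The factor ε**2 - 7*ε/5 - 3 splits as (ε - a)(ε - a') with a = 7/10 - (1/10)*sqrt(349), a' = 7/10 + (1/10)*sqrt(349). At the order-1 pole a set g(ε) = (ε - a)*(rational part) = [21/16] / (ε - a').
Simple pole: residue = g(a) at a = 7/10 - (1/10)*sqrt(349), which is -(105/5584)*sqrt(349).
The branch term is analytic at 7/10 + (1/10)*sqrt(349) and contributes nothing to the residue; only the rational part matters.
The factor ε**2 - 7*ε/5 - 3 splits as (ε - a)(ε - a') with a = 7/10 + (1/10)*sqrt(349), a' = 7/10 - (1/10)*sqrt(349). At the order-1 pole a set g(ε) = (ε - a)*(rational part) = [21/16] / (ε - a').
Simple pole: residue = g(a) at a = 7/10 + (1/10)*sqrt(349), which is (105/5584)*sqrt(349).
List the singular points by increasing real part (a conjugate pair: the negative imaginary part first).


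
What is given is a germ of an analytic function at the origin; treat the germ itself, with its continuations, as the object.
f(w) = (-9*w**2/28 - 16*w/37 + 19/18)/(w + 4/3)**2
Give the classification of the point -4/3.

The denominator factor w + 4/3 vanishes at -4/3 and appears to the power 2; the numerator there equals 4945/4662, nonzero, and no other factor vanishes.
Hence a pole whose order is the multiplicity, 2.

The point is a pole of order 2.


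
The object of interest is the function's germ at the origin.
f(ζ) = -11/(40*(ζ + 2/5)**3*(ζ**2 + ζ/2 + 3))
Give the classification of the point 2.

Denominator factors: ζ**2 + ζ/2 + 3 = 8 at ζ = 2; ζ + 2/5 = 12/5 at ζ = 2 — none vanishes.
So the germ continues analytically to 2.

The point is a regular point.


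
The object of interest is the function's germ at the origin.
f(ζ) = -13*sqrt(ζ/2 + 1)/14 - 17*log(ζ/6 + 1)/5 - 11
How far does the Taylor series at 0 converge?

Branch term (-17/5)*log(1 - ζ/(-6)): its argument vanishes at ζ = -6, a logarithmic branch point, modulus 6.
Branch term (-13/14)*sqrt(1 - ζ/(-2)): its argument vanishes at ζ = -2, a square-root branch point, modulus 2.
The radius of convergence is the smallest modulus among the singular points: 2.

The radius of convergence is 2.


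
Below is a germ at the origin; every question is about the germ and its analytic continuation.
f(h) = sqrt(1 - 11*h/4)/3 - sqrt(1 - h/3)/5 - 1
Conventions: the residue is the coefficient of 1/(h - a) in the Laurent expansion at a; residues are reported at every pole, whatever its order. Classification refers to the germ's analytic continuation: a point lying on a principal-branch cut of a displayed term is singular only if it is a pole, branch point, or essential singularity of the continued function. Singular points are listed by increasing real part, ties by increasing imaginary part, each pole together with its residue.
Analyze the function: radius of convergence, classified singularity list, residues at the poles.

Radius of convergence at 0: 4/11.
At 4/11: an algebraic (square-root) branch point.
At 3: an algebraic (square-root) branch point.

Branch term (-1/5)*sqrt(1 - h/(3)): its argument vanishes at h = 3, a square-root branch point, modulus 3.
Branch term (1/3)*sqrt(1 - h/(4/11)): its argument vanishes at h = 4/11, a square-root branch point, modulus 4/11.
The radius of convergence is the smallest modulus among the singular points: 4/11.
List the singular points by increasing real part (a conjugate pair: the negative imaginary part first).


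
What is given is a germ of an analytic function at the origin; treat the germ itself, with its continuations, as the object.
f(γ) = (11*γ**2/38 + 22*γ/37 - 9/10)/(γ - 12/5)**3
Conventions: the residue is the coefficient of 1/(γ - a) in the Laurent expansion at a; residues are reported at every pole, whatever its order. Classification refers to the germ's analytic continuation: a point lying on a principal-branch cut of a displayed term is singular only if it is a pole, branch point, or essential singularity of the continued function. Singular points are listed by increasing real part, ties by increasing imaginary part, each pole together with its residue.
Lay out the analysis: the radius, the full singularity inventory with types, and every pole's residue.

Radius of convergence at 0: 12/5.
At 12/5: a pole of order 3; residue 11/38.

Denominator factor (γ - 12/5)^3: pole of order 3 at 12/5, modulus 12/5.
The radius of convergence is the smallest modulus among the singular points: 12/5.
At the order-3 pole 12/5 set g(γ) = (γ - (12/5))^3*f(γ) = 11*γ**2/38 + 22*γ/37 - 9/10.
Order-3 pole: residue = g''(a)/2; g''(12/5) = 11/19, so the residue is 11/38.


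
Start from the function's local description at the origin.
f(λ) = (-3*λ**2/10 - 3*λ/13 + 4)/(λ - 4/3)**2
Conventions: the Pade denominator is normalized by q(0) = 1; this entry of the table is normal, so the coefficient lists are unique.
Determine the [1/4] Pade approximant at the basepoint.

Taylor coefficients needed (expand at 0): a_0 = 9/4, a_1 = 675/208, a_2 = 14283/4160, a_3 = 55323/16640, a_4 = 203391/66560, a_5 = 722439/266240.
Write the denominator as Q(λ) = 1 + q1*λ + q2*λ^2 + q3*λ^3 + q4*λ^4. Requiring Q*f - P = O(λ^6) with deg P <= 1 kills the coefficients of λ^2..λ^5 in Q*f:
  λ^2: a_2 + q1*a_1 + q2*a_0 = 0, i.e. 14283/4160 + (675/208)*q1 + (9/4)*q2 = 0.
  λ^3: a_3 + q1*a_2 + q2*a_1 + q3*a_0 = 0, i.e. 55323/16640 + (14283/4160)*q1 + (675/208)*q2 + (9/4)*q3 = 0.
  λ^4: a_4 + q1*a_3 + q2*a_2 + q3*a_1 + q4*a_0 = 0, i.e. 203391/66560 + (55323/16640)*q1 + (14283/4160)*q2 + (675/208)*q3 + (9/4)*q4 = 0.
  λ^5: a_5 + q1*a_4 + q2*a_3 + q3*a_2 + q4*a_1 = 0, i.e. 722439/266240 + (203391/66560)*q1 + (55323/16640)*q2 + (14283/4160)*q3 + (675/208)*q4 = 0.
Solving this linear system: q1 = -508251/377522, q2 = 6278811/15100880, q3 = -693693/30201760, q4 = 9018009/302017600.
The numerator is Q*f truncated at degree 1: P0 = a_0 = 9/4; P1 = a_1 + q1*a_0 = 8482941/39262288.

The Pade approximant has numerator coefficients [9/4, 8482941/39262288]; denominator coefficients [1, -508251/377522, 6278811/15100880, -693693/30201760, 9018009/302017600].


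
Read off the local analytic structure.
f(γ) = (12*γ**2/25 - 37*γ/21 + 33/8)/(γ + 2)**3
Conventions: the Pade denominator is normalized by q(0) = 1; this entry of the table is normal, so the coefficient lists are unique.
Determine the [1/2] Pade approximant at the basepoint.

The Pade approximant has numerator coefficients [33/64, -34810810549/188055498624]; denominator coefficients [1, 109708044/69961123, 2675764923/3498056150].

Taylor coefficients needed (expand at 0): a_0 = 33/64, a_1 = -2671/2688, a_2 = 26069/22400, a_3 = -47707/44800.
Write the denominator as Q(γ) = 1 + q1*γ + q2*γ^2. Requiring Q*f - P = O(γ^4) with deg P <= 1 kills the coefficients of γ^2..γ^3 in Q*f:
  γ^2: a_2 + q1*a_1 + q2*a_0 = 0, i.e. 26069/22400 + (-2671/2688)*q1 + (33/64)*q2 = 0.
  γ^3: a_3 + q1*a_2 + q2*a_1 = 0, i.e. -47707/44800 + (26069/22400)*q1 + (-2671/2688)*q2 = 0.
Solving this linear system: q1 = 109708044/69961123, q2 = 2675764923/3498056150.
The numerator is Q*f truncated at degree 1: P0 = a_0 = 33/64; P1 = a_1 + q1*a_0 = -34810810549/188055498624.


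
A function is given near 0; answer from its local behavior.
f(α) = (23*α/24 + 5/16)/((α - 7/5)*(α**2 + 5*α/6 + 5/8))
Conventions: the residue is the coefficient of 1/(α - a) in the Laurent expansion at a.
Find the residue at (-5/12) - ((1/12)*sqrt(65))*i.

The residue is (-1985/9004) + ((425/29263)*sqrt(65))*i.

The factor α**2 + 5*α/6 + 5/8 splits as (α - a)(α - a') with a = (-5/12) - ((1/12)*sqrt(65))*i, a' = (-5/12) + ((1/12)*sqrt(65))*i. At the order-1 pole a set g(α) = (α - a)*f(α) = [(23*α/24 + 5/16)/(α - 7/5)] / (α - a').
Simple pole: residue = g(a) at a = (-5/12) - ((1/12)*sqrt(65))*i, which is (-1985/9004) + ((425/29263)*sqrt(65))*i.


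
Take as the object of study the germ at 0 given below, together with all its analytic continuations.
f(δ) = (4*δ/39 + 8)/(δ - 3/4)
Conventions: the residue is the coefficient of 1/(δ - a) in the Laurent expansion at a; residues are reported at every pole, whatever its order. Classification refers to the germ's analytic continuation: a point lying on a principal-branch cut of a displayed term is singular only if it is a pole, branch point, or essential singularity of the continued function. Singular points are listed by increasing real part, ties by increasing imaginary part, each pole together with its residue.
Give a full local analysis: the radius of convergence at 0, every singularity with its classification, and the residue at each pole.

Radius of convergence at 0: 3/4.
At 3/4: a pole of order 1; residue 105/13.

Denominator factor (δ - 3/4): pole of order 1 at 3/4, modulus 3/4.
The radius of convergence is the smallest modulus among the singular points: 3/4.
At the order-1 pole 3/4 set g(δ) = (δ - (3/4))*f(δ) = 4*δ/39 + 8.
Simple pole: residue = g(a) at a = 3/4, which is 105/13.


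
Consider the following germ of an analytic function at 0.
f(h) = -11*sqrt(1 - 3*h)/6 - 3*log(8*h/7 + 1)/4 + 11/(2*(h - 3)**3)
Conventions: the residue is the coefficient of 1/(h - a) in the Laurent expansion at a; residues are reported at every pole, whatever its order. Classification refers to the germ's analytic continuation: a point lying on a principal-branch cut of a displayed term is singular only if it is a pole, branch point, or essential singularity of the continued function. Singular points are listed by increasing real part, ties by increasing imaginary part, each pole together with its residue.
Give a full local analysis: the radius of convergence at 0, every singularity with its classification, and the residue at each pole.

Radius of convergence at 0: 1/3.
At -7/8: a logarithmic branch point.
At 1/3: an algebraic (square-root) branch point.
At 3: a pole of order 3; residue 0.

Denominator factor (h - 3)^3: pole of order 3 at 3, modulus 3.
Branch term (-3/4)*log(1 - h/(-7/8)): its argument vanishes at h = -7/8, a logarithmic branch point, modulus 7/8.
Branch term (-11/6)*sqrt(1 - h/(1/3)): its argument vanishes at h = 1/3, a square-root branch point, modulus 1/3.
The radius of convergence is the smallest modulus among the singular points: 1/3.
The branch terms are analytic at 3 and contribute nothing to the residue; only the rational part matters.
At the order-3 pole 3 set g(h) = (h - (3))^3*(rational part) = 11/2.
Order-3 pole: residue = g''(a)/2; g''(3) = 0, so the residue is 0.
List the singular points by increasing real part (a conjugate pair: the negative imaginary part first).


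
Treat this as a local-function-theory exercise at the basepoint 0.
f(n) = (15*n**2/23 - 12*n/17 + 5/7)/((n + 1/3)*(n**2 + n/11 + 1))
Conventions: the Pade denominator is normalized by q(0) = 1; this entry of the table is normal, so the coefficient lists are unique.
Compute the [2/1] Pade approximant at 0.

Taylor coefficients needed (expand at 0): a_0 = 15/7, a_1 = -11442/1309, a_2 = 511317/19481, a_3 = -278432607/3642947.
Write the denominator as Q(n) = 1 + q1*n. Requiring Q*f - P = O(n^4) with deg P <= 2 kills the coefficients of n^3..n^3 in Q*f:
  n^3: a_3 + q1*a_2 = 0, i.e. -278432607/3642947 + (511317/19481)*q1 = 0.
Solving this linear system: q1 = 92810869/31872093.
The numerator is Q*f truncated at degree 2: P0 = a_0 = 15/7; P1 = a_1 + q1*a_0 = -16909091/6760747; P2 = a_2 + q1*a_1 = 2096998231/2643452077.

The Pade approximant has numerator coefficients [15/7, -16909091/6760747, 2096998231/2643452077]; denominator coefficients [1, 92810869/31872093].


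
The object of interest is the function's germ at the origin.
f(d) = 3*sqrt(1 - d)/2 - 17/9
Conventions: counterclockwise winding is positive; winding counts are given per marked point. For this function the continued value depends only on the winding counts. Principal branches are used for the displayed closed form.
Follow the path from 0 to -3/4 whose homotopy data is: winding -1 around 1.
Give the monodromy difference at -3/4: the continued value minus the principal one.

The rational part is single-valued and drops out of the difference; each branch term changes only by its own monodromy.
(3/2)*sqrt(1 - d/(1)): winding -1 is odd, the square root flips sign, contributing -2*(3/2)*sqrt(1 - (-3/4)/(1)) = -2*(3/2)*sqrt(7/4) = -(3/2)*sqrt(7).
Summing the contributions at d = -3/4 gives -(3/2)*sqrt(7).

Continued minus principal equals -(3/2)*sqrt(7).


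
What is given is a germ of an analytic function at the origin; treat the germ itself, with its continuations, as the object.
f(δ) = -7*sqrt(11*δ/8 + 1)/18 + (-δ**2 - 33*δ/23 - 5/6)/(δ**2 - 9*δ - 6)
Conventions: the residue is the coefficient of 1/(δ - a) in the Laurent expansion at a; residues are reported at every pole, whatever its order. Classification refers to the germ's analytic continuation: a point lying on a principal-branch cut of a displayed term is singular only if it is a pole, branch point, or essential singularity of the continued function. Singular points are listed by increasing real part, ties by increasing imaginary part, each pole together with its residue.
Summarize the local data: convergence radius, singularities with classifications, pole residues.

Radius of convergence at 0: -9/2 + (1/2)*sqrt(105).
At -8/11: an algebraic (square-root) branch point.
At 9/2 - (1/2)*sqrt(105): a pole of order 1; residue -120/23 + (7423/14490)*sqrt(105).
At 9/2 + (1/2)*sqrt(105): a pole of order 1; residue -120/23 - (7423/14490)*sqrt(105).

Denominator factor (δ**2 - 9*δ - 6): discriminant 105, real irrational roots 9/2 + (1/2)*sqrt(105) and 9/2 - (1/2)*sqrt(105); poles of order 1, moduli 9/2 + (1/2)*sqrt(105) and -9/2 + (1/2)*sqrt(105).
Branch term (-7/18)*sqrt(1 - δ/(-8/11)): its argument vanishes at δ = -8/11, a square-root branch point, modulus 8/11.
The radius of convergence is the smallest modulus among the singular points: -9/2 + (1/2)*sqrt(105).
The branch term is analytic at 9/2 - (1/2)*sqrt(105) and contributes nothing to the residue; only the rational part matters.
The factor δ**2 - 9*δ - 6 splits as (δ - a)(δ - a') with a = 9/2 - (1/2)*sqrt(105), a' = 9/2 + (1/2)*sqrt(105). At the order-1 pole a set g(δ) = (δ - a)*(rational part) = [-δ**2 - 33*δ/23 - 5/6] / (δ - a').
Simple pole: residue = g(a) at a = 9/2 - (1/2)*sqrt(105), which is -120/23 + (7423/14490)*sqrt(105).
The branch term is analytic at 9/2 + (1/2)*sqrt(105) and contributes nothing to the residue; only the rational part matters.
The factor δ**2 - 9*δ - 6 splits as (δ - a)(δ - a') with a = 9/2 + (1/2)*sqrt(105), a' = 9/2 - (1/2)*sqrt(105). At the order-1 pole a set g(δ) = (δ - a)*(rational part) = [-δ**2 - 33*δ/23 - 5/6] / (δ - a').
Simple pole: residue = g(a) at a = 9/2 + (1/2)*sqrt(105), which is -120/23 - (7423/14490)*sqrt(105).
List the singular points by increasing real part (a conjugate pair: the negative imaginary part first).


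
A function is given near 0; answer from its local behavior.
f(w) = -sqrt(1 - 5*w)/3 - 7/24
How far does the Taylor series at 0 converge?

Branch term (-1/3)*sqrt(1 - w/(1/5)): its argument vanishes at w = 1/5, a square-root branch point, modulus 1/5.
The radius of convergence is the smallest modulus among the singular points: 1/5.

The radius of convergence is 1/5.


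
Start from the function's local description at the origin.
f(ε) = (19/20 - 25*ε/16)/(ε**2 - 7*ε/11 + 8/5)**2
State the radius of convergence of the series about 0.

The radius of convergence is (2/5)*sqrt(10).

Denominator factor (ε**2 - 7*ε/11 + 8/5)^2: discriminant -3627/605, complex-conjugate roots (7/22) + ((3/110)*sqrt(2015))*i and (7/22) - ((3/110)*sqrt(2015))*i; poles of order 2, moduli (2/5)*sqrt(10) and (2/5)*sqrt(10).
The radius of convergence is the smallest modulus among the singular points: (2/5)*sqrt(10).


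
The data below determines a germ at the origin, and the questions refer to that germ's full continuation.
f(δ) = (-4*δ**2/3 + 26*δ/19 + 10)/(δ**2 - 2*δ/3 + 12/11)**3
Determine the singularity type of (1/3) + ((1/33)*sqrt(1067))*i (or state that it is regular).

The point is a pole of order 3.

The denominator factor δ**2 - 2*δ/3 + 12/11 vanishes at (1/3) + ((1/33)*sqrt(1067))*i and appears to the power 3; the numerator there equals (65540/5643) + ((82/5643)*sqrt(1067))*i, nonzero, and no other factor vanishes.
Hence a pole whose order is the multiplicity, 3.


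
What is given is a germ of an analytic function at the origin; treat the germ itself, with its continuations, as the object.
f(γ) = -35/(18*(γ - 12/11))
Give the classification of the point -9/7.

The point is a regular point.

Denominator factors: γ - 12/11 = -183/77 at γ = -9/7 — none vanishes.
So the germ continues analytically to -9/7.


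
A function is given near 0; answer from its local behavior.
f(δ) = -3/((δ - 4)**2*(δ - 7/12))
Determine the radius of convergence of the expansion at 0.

Denominator factor (δ - 7/12): pole of order 1 at 7/12, modulus 7/12.
Denominator factor (δ - 4)^2: pole of order 2 at 4, modulus 4.
The radius of convergence is the smallest modulus among the singular points: 7/12.

The radius of convergence is 7/12.


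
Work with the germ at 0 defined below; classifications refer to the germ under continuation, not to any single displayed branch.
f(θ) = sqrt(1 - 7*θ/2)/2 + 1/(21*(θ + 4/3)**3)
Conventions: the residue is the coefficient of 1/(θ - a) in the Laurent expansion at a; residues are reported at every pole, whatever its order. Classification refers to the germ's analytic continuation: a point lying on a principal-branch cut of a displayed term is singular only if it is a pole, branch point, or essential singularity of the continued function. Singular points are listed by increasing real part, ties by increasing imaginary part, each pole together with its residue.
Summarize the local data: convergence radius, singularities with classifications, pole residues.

Denominator factor (θ + 4/3)^3: pole of order 3 at -4/3, modulus 4/3.
Branch term (1/2)*sqrt(1 - θ/(2/7)): its argument vanishes at θ = 2/7, a square-root branch point, modulus 2/7.
The radius of convergence is the smallest modulus among the singular points: 2/7.
The branch term is analytic at -4/3 and contributes nothing to the residue; only the rational part matters.
At the order-3 pole -4/3 set g(θ) = (θ - (-4/3))^3*(rational part) = 1/21.
Order-3 pole: residue = g''(a)/2; g''(-4/3) = 0, so the residue is 0.
List the singular points by increasing real part (a conjugate pair: the negative imaginary part first).

Radius of convergence at 0: 2/7.
At -4/3: a pole of order 3; residue 0.
At 2/7: an algebraic (square-root) branch point.


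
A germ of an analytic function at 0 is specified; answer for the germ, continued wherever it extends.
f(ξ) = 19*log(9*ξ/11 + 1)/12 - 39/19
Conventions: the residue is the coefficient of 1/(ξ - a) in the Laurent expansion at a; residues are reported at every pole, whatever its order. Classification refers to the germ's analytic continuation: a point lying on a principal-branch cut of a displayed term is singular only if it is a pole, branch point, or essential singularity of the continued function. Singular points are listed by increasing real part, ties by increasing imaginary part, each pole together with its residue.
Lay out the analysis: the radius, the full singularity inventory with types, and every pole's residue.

Branch term (19/12)*log(1 - ξ/(-11/9)): its argument vanishes at ξ = -11/9, a logarithmic branch point, modulus 11/9.
The radius of convergence is the smallest modulus among the singular points: 11/9.

Radius of convergence at 0: 11/9.
At -11/9: a logarithmic branch point.


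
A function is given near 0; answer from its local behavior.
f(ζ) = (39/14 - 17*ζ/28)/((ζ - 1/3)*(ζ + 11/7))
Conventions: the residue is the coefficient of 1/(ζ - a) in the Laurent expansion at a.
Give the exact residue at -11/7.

At the order-1 pole -11/7 set g(ζ) = (ζ - (-11/7))*f(ζ) = (39/14 - 17*ζ/28)/(ζ - 1/3).
Simple pole: residue = g(a) at a = -11/7, which is -2199/1120.

The residue is -2199/1120.


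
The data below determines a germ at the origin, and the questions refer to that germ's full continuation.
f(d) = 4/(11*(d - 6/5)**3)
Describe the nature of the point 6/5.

The point is a pole of order 3.

The denominator factor d - 6/5 vanishes at 6/5 and appears to the power 3; the numerator there equals 4/11, nonzero, and no other factor vanishes.
Hence a pole whose order is the multiplicity, 3.


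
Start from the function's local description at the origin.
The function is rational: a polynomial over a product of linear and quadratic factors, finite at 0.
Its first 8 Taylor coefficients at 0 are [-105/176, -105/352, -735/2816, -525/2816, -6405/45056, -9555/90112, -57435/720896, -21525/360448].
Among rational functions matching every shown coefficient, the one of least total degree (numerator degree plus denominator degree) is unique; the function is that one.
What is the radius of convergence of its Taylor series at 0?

No rational of total degree below 2 reproduces all 8 coefficients; solving the [0/2] Pade equations on them gives f(j) = 35/(11*(j - 4/3)*(j + 4)), whose expansion matches every shown term.
Denominator factor (j - 4/3): pole of order 1 at 4/3, modulus 4/3.
Denominator factor (j + 4): pole of order 1 at -4, modulus 4.
The radius of convergence is the smallest modulus among the singular points: 4/3.

The radius of convergence is 4/3.


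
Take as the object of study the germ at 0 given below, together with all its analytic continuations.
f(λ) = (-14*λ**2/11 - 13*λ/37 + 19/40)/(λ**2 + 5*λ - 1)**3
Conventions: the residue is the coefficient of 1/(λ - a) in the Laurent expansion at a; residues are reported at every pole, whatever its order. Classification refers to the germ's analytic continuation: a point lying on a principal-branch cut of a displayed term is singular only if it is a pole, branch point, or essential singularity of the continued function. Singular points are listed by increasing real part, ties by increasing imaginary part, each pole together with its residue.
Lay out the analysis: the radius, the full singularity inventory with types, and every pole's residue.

Denominator factor (λ**2 + 5*λ - 1)^3: discriminant 29, real irrational roots -5/2 + (1/2)*sqrt(29) and -5/2 - (1/2)*sqrt(29); poles of order 3, moduli -5/2 + (1/2)*sqrt(29) and 5/2 + (1/2)*sqrt(29).
The radius of convergence is the smallest modulus among the singular points: -5/2 + (1/2)*sqrt(29).
The factor λ**2 + 5*λ - 1 splits as (λ - a)(λ - a') with a = -5/2 - (1/2)*sqrt(29), a' = -5/2 + (1/2)*sqrt(29). At the order-3 pole a set g(λ) = (λ - a)^3*f(λ) = [-14*λ**2/11 - 13*λ/37 + 19/40] / (λ - a')^3.
Order-3 pole: residue = g''(a)/2; g''(-5/2 - (1/2)*sqrt(29)) = (172181/99263230)*sqrt(29), so the residue is (172181/198526460)*sqrt(29).
The factor λ**2 + 5*λ - 1 splits as (λ - a)(λ - a') with a = -5/2 + (1/2)*sqrt(29), a' = -5/2 - (1/2)*sqrt(29). At the order-3 pole a set g(λ) = (λ - a)^3*f(λ) = [-14*λ**2/11 - 13*λ/37 + 19/40] / (λ - a')^3.
Order-3 pole: residue = g''(a)/2; g''(-5/2 + (1/2)*sqrt(29)) = -(172181/99263230)*sqrt(29), so the residue is -(172181/198526460)*sqrt(29).
List the singular points by increasing real part (a conjugate pair: the negative imaginary part first).

Radius of convergence at 0: -5/2 + (1/2)*sqrt(29).
At -5/2 - (1/2)*sqrt(29): a pole of order 3; residue (172181/198526460)*sqrt(29).
At -5/2 + (1/2)*sqrt(29): a pole of order 3; residue -(172181/198526460)*sqrt(29).


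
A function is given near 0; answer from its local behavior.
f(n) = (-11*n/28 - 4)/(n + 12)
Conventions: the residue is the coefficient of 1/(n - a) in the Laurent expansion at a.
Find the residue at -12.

At the order-1 pole -12 set g(n) = (n - (-12))*f(n) = -11*n/28 - 4.
Simple pole: residue = g(a) at a = -12, which is 5/7.

The residue is 5/7.


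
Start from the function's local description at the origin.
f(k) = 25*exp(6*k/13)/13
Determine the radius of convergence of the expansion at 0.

The factor exp(6*k/13) is entire and contributes no finite singular point.
The polynomial part has no poles.
No finite singular points: the Taylor series at 0 converges everywhere.

The radius of convergence is infinite.


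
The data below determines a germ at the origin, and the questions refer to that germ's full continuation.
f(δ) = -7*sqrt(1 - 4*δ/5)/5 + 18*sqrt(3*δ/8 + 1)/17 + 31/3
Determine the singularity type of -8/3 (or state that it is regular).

The term (18/17)*sqrt(1 - δ/(-8/3)) has argument 1 - -8/3/(-8/3) = 0 at -8/3: a square-root (algebraic, two-sheeted) branch point; the remaining terms are analytic or single-valued there.

The point is an algebraic (square-root) branch point.


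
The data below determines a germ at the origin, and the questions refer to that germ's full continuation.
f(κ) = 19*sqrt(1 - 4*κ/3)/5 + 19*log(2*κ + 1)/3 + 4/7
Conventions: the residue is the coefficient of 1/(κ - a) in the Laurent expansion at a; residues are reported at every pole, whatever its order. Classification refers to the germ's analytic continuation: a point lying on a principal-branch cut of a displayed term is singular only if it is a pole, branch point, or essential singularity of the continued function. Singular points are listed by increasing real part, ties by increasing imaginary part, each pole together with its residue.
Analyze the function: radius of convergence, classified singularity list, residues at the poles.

Branch term (19/5)*sqrt(1 - κ/(3/4)): its argument vanishes at κ = 3/4, a square-root branch point, modulus 3/4.
Branch term (19/3)*log(1 - κ/(-1/2)): its argument vanishes at κ = -1/2, a logarithmic branch point, modulus 1/2.
The radius of convergence is the smallest modulus among the singular points: 1/2.
List the singular points by increasing real part (a conjugate pair: the negative imaginary part first).

Radius of convergence at 0: 1/2.
At -1/2: a logarithmic branch point.
At 3/4: an algebraic (square-root) branch point.


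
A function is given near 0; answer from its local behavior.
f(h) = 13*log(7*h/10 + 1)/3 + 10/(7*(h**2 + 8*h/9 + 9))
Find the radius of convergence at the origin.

The radius of convergence is 10/7.

Denominator factor (h**2 + 8*h/9 + 9): discriminant -2852/81, complex-conjugate roots (-4/9) + ((1/9)*sqrt(713))*i and (-4/9) - ((1/9)*sqrt(713))*i; poles of order 1, moduli 3 and 3.
Branch term (13/3)*log(1 - h/(-10/7)): its argument vanishes at h = -10/7, a logarithmic branch point, modulus 10/7.
The radius of convergence is the smallest modulus among the singular points: 10/7.


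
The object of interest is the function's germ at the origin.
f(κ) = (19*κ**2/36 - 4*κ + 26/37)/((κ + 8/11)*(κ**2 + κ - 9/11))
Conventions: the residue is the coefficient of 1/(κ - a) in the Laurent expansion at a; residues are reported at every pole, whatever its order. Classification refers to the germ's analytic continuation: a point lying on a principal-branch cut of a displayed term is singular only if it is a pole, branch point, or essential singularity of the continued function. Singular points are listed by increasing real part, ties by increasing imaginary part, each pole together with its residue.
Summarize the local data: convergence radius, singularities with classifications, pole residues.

Radius of convergence at 0: -1/2 + (1/22)*sqrt(517).
At -1/2 - (1/22)*sqrt(517): a pole of order 1; residue 713581/327672 + (1807981/15400584)*sqrt(517).
At -8/11: a pole of order 1; residue -156778/40959.
At -1/2 + (1/22)*sqrt(517): a pole of order 1; residue 713581/327672 - (1807981/15400584)*sqrt(517).

Denominator factor (κ**2 + κ - 9/11): discriminant 47/11, real irrational roots -1/2 + (1/22)*sqrt(517) and -1/2 - (1/22)*sqrt(517); poles of order 1, moduli -1/2 + (1/22)*sqrt(517) and 1/2 + (1/22)*sqrt(517).
Denominator factor (κ + 8/11): pole of order 1 at -8/11, modulus 8/11.
The radius of convergence is the smallest modulus among the singular points: -1/2 + (1/22)*sqrt(517).
The factor κ**2 + κ - 9/11 splits as (κ - a)(κ - a') with a = -1/2 - (1/22)*sqrt(517), a' = -1/2 + (1/22)*sqrt(517). At the order-1 pole a set g(κ) = (κ - a)*f(κ) = [(19*κ**2/36 - 4*κ + 26/37)/(κ + 8/11)] / (κ - a').
Simple pole: residue = g(a) at a = -1/2 - (1/22)*sqrt(517), which is 713581/327672 + (1807981/15400584)*sqrt(517).
At the order-1 pole -8/11 set g(κ) = (κ - (-8/11))*f(κ) = (19*κ**2/36 - 4*κ + 26/37)/(κ**2 + κ - 9/11).
Simple pole: residue = g(a) at a = -8/11, which is -156778/40959.
The factor κ**2 + κ - 9/11 splits as (κ - a)(κ - a') with a = -1/2 + (1/22)*sqrt(517), a' = -1/2 - (1/22)*sqrt(517). At the order-1 pole a set g(κ) = (κ - a)*f(κ) = [(19*κ**2/36 - 4*κ + 26/37)/(κ + 8/11)] / (κ - a').
Simple pole: residue = g(a) at a = -1/2 + (1/22)*sqrt(517), which is 713581/327672 - (1807981/15400584)*sqrt(517).
List the singular points by increasing real part (a conjugate pair: the negative imaginary part first).


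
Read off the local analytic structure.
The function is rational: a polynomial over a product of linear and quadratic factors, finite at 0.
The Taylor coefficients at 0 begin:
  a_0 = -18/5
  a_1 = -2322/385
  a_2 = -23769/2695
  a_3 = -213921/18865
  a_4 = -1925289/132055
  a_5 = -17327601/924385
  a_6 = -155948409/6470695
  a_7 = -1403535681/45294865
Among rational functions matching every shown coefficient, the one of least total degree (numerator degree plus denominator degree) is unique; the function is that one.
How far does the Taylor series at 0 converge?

No rational of total degree below 3 reproduces all 8 coefficients; solving the [2/1] Pade equations on them gives f(k) = (29*k**2/35 + 12*k/11 + 14/5)/(k - 7/9), whose expansion matches every shown term.
Denominator factor (k - 7/9): pole of order 1 at 7/9, modulus 7/9.
The radius of convergence is the smallest modulus among the singular points: 7/9.

The radius of convergence is 7/9.
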